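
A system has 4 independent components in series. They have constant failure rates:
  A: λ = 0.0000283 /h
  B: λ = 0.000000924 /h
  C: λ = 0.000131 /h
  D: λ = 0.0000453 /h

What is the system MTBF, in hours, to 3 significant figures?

4870

Series of exponential components: λ_sys = Σ λ_i
λ_sys = 0.0000283 + 0.000000924 + 0.000131 + 0.0000453 = 2.0552e-04 /h
MTBF = 1 / λ_sys = 4870 h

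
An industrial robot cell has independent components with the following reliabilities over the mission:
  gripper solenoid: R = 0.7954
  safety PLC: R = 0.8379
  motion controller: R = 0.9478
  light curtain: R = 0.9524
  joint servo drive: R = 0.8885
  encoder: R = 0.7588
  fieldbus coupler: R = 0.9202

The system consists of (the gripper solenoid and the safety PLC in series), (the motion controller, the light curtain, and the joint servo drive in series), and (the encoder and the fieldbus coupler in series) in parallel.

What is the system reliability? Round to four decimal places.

Series (gripper solenoid and safety PLC): 0.795400 × 0.837900 = 0.666466
Series (motion controller, light curtain, and joint servo drive): 0.947800 × 0.952400 × 0.888500 = 0.802035
Series (encoder and fieldbus coupler): 0.758800 × 0.920200 = 0.698248
Parallel ([0.666466], [0.802035], and [0.698248]): 1 − (1 − 0.666466)(1 − 0.802035)(1 − 0.698248) = 0.9801

0.9801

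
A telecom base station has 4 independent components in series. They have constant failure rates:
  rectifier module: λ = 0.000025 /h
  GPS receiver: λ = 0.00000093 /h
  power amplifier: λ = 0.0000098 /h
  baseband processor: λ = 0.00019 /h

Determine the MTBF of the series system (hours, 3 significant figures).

4430

Series of exponential components: λ_sys = Σ λ_i
λ_sys = 0.000025 + 0.00000093 + 0.0000098 + 0.00019 = 2.2573e-04 /h
MTBF = 1 / λ_sys = 4430 h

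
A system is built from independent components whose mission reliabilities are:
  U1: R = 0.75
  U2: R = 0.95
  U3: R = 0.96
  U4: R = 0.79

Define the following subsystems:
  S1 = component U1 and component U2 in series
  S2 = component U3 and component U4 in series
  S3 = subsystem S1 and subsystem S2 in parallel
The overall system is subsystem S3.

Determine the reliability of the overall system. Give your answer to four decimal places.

0.9305

Series (U1 and U2): 0.750000 × 0.950000 = 0.712500
Series (U3 and U4): 0.960000 × 0.790000 = 0.758400
Parallel ([0.712500] and [0.758400]): 1 − (1 − 0.712500)(1 − 0.758400) = 0.9305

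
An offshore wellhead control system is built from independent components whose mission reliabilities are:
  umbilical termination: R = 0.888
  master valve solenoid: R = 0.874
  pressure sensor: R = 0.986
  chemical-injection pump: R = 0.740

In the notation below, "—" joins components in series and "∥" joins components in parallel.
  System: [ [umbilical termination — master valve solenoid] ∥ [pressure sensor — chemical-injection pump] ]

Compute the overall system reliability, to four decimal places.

0.9395

Series (umbilical termination and master valve solenoid): 0.888000 × 0.874000 = 0.776112
Series (pressure sensor and chemical-injection pump): 0.986000 × 0.740000 = 0.729640
Parallel ([0.776112] and [0.729640]): 1 − (1 − 0.776112)(1 − 0.729640) = 0.9395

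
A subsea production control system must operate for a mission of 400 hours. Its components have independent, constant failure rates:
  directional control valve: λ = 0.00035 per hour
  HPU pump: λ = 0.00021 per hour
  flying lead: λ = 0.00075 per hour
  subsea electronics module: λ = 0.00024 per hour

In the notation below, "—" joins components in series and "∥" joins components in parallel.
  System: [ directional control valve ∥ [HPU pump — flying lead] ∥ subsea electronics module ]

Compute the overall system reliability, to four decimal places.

0.9962

R(directional control valve) = exp(−0.00035 × 400) = 0.869358
R(HPU pump) = exp(−0.00021 × 400) = 0.919431
R(flying lead) = exp(−0.00075 × 400) = 0.740818
R(subsea electronics module) = exp(−0.00024 × 400) = 0.908464
Series (HPU pump and flying lead): 0.919431 × 0.740818 = 0.681131
Parallel (directional control valve, [0.681131], and subsea electronics module): 1 − (1 − 0.869358)(1 − 0.681131)(1 − 0.908464) = 0.9962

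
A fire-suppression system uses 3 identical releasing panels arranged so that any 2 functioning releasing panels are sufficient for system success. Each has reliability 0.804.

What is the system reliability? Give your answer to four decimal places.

R = Σ_{i=2}^{3} C(3,i) p^i (1−p)^{3−i} with p = 0.804
C(3,2)·0.804^2·0.196^1 = 0.380093
C(3,3)·0.804^3·0.196^0 = 0.519718
Sum = 0.8998

0.8998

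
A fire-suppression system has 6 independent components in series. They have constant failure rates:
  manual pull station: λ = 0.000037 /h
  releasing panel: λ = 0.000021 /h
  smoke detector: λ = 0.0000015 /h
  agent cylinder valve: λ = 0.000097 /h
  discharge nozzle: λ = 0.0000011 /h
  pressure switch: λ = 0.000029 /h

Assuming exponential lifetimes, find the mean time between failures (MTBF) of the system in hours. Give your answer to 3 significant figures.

Series of exponential components: λ_sys = Σ λ_i
λ_sys = 0.000037 + 0.000021 + 0.0000015 + 0.000097 + 0.0000011 + 0.000029 = 1.8660e-04 /h
MTBF = 1 / λ_sys = 5360 h

5360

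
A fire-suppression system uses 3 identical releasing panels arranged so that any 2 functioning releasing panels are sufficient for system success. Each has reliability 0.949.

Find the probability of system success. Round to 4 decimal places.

R = Σ_{i=2}^{3} C(3,i) p^i (1−p)^{3−i} with p = 0.949
C(3,2)·0.949^2·0.051^1 = 0.137792
C(3,3)·0.949^3·0.051^0 = 0.854670
Sum = 0.9925

0.9925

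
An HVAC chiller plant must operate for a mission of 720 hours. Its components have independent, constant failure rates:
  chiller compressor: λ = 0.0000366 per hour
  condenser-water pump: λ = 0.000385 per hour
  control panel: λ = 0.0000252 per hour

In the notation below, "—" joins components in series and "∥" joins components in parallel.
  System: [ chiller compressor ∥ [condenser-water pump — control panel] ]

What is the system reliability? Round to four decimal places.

R(chiller compressor) = exp(−0.0000366 × 720) = 0.973992
R(condenser-water pump) = exp(−0.000385 × 720) = 0.757903
R(control panel) = exp(−0.0000252 × 720) = 0.982020
Series (condenser-water pump and control panel): 0.757903 × 0.982020 = 0.744276
Parallel (chiller compressor and [0.744276]): 1 − (1 − 0.973992)(1 − 0.744276) = 0.9933

0.9933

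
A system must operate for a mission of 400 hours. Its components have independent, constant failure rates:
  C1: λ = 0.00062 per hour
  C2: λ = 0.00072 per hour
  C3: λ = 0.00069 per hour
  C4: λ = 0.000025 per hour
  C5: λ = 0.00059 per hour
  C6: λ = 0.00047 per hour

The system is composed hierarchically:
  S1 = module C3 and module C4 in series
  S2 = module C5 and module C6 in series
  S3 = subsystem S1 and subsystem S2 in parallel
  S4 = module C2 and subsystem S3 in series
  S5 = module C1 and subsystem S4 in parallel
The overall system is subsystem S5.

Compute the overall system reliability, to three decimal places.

0.931

R(C1) = exp(−0.00062 × 400) = 0.78036
R(C2) = exp(−0.00072 × 400) = 0.74976
R(C3) = exp(−0.00069 × 400) = 0.75881
R(C4) = exp(−0.000025 × 400) = 0.99005
R(C5) = exp(−0.00059 × 400) = 0.78978
R(C6) = exp(−0.00047 × 400) = 0.82861
Series (C3 and C4): 0.75881 × 0.99005 = 0.75126
Series (C5 and C6): 0.78978 × 0.82861 = 0.65442
Parallel ([0.75126] and [0.65442]): 1 − (1 − 0.75126)(1 − 0.65442) = 0.91404
Series (C2 and [0.91404]): 0.74976 × 0.91404 = 0.68531
Parallel (C1 and [0.68531]): 1 − (1 − 0.78036)(1 − 0.68531) = 0.931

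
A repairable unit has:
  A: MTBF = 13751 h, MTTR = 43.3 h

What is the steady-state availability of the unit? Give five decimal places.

A(A) = MTBF/(MTBF+MTTR) = 13751/(13751+43.3) = 0.99686

0.99686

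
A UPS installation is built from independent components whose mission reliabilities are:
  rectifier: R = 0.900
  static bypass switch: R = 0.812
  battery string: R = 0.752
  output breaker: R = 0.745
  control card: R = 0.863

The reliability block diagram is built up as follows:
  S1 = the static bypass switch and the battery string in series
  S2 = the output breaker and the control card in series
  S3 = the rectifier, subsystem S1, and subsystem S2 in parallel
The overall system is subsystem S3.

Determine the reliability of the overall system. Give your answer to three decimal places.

0.986

Series (static bypass switch and battery string): 0.81200 × 0.75200 = 0.61062
Series (output breaker and control card): 0.74500 × 0.86300 = 0.64294
Parallel (rectifier, [0.61062], and [0.64294]): 1 − (1 − 0.90000)(1 − 0.61062)(1 − 0.64294) = 0.986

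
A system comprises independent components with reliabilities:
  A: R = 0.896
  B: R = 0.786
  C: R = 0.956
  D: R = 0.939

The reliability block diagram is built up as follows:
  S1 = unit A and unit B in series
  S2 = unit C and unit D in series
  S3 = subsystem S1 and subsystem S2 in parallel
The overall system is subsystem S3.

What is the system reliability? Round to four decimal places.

Series (A and B): 0.896000 × 0.786000 = 0.704256
Series (C and D): 0.956000 × 0.939000 = 0.897684
Parallel ([0.704256] and [0.897684]): 1 − (1 − 0.704256)(1 − 0.897684) = 0.9697

0.9697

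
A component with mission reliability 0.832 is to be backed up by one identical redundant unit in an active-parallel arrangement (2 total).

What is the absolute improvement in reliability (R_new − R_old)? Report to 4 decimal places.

R_before = 0.832
R_after = 1 − (1 − 0.832)^2 = 0.9718
ΔR = 0.9718 − 0.832 = 0.1398

0.1398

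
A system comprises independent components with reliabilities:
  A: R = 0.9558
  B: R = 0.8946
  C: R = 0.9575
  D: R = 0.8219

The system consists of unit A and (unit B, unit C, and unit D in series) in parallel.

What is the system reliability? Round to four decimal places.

0.9869

Series (B, C, and D): 0.894600 × 0.957500 × 0.821900 = 0.704023
Parallel (A and [0.704023]): 1 − (1 − 0.955800)(1 − 0.704023) = 0.9869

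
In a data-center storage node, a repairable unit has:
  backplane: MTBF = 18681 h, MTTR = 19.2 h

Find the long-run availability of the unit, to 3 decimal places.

0.999

A(backplane) = MTBF/(MTBF+MTTR) = 18681/(18681+19.2) = 0.999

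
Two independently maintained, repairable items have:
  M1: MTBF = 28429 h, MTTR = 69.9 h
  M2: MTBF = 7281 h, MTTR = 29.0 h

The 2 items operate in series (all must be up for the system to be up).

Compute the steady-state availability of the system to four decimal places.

A(M1) = MTBF/(MTBF+MTTR) = 28429/(28429+69.9) = 0.997547
A(M2) = MTBF/(MTBF+MTTR) = 7281/(7281+29.0) = 0.996033
Series availability: 0.997547 × 0.996033 = 0.9936

0.9936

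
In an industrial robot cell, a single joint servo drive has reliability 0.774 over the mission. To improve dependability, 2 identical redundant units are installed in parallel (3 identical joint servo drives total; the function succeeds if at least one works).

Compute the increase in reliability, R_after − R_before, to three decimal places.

R_before = 0.774
R_after = 1 − (1 − 0.774)^3 = 0.988
ΔR = 0.988 − 0.774 = 0.214

0.214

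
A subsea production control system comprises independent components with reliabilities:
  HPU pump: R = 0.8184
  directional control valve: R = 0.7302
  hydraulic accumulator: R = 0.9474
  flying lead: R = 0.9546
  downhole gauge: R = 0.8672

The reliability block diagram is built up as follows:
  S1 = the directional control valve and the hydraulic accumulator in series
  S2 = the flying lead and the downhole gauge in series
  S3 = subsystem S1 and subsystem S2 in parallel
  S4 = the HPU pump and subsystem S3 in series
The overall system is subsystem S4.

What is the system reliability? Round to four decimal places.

Series (directional control valve and hydraulic accumulator): 0.730200 × 0.947400 = 0.691791
Series (flying lead and downhole gauge): 0.954600 × 0.867200 = 0.827829
Parallel ([0.691791] and [0.827829]): 1 − (1 − 0.691791)(1 − 0.827829) = 0.946935
Series (HPU pump and [0.946935]): 0.818400 × 0.946935 = 0.7750

0.7750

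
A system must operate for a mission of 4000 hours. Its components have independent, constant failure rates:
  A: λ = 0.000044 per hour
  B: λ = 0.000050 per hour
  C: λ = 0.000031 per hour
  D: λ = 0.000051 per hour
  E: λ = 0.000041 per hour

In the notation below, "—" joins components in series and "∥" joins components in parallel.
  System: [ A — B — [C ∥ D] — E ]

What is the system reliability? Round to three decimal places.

R(A) = exp(−0.000044 × 4000) = 0.83862
R(B) = exp(−0.000050 × 4000) = 0.81873
R(C) = exp(−0.000031 × 4000) = 0.88338
R(D) = exp(−0.000051 × 4000) = 0.81546
R(E) = exp(−0.000041 × 4000) = 0.84874
Parallel (C and D): 1 − (1 − 0.88338)(1 − 0.81546) = 0.97848
Series (A, B, [0.97848], and E): 0.83862 × 0.81873 × 0.97848 × 0.84874 = 0.570

0.570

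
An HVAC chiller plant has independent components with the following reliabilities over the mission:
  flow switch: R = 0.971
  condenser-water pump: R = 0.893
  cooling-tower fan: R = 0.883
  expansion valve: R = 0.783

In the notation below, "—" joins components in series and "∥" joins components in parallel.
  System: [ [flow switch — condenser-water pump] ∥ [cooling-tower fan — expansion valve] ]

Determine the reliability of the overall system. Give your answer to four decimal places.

Series (flow switch and condenser-water pump): 0.971000 × 0.893000 = 0.867103
Series (cooling-tower fan and expansion valve): 0.883000 × 0.783000 = 0.691389
Parallel ([0.867103] and [0.691389]): 1 − (1 − 0.867103)(1 − 0.691389) = 0.9590

0.9590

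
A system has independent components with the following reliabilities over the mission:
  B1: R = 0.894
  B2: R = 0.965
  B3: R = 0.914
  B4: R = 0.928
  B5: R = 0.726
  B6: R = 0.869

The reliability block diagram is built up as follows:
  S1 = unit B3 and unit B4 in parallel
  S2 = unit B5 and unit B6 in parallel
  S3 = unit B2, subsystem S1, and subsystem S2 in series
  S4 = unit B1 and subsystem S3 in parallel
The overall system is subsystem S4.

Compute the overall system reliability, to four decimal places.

Parallel (B3 and B4): 1 − (1 − 0.914000)(1 − 0.928000) = 0.993808
Parallel (B5 and B6): 1 − (1 − 0.726000)(1 − 0.869000) = 0.964106
Series (B2, [0.993808], and [0.964106]): 0.965000 × 0.993808 × 0.964106 = 0.924601
Parallel (B1 and [0.924601]): 1 − (1 − 0.894000)(1 − 0.924601) = 0.9920

0.9920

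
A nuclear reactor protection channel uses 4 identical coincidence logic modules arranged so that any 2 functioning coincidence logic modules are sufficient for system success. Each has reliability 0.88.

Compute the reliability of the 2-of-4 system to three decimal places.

0.994

R = Σ_{i=2}^{4} C(4,i) p^i (1−p)^{4−i} with p = 0.88
C(4,2)·0.88^2·0.12^2 = 0.06691
C(4,3)·0.88^3·0.12^1 = 0.32711
C(4,4)·0.88^4·0.12^0 = 0.59970
Sum = 0.994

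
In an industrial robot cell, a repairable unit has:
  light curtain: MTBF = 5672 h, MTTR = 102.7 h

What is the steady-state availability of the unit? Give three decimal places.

0.982

A(light curtain) = MTBF/(MTBF+MTTR) = 5672/(5672+102.7) = 0.982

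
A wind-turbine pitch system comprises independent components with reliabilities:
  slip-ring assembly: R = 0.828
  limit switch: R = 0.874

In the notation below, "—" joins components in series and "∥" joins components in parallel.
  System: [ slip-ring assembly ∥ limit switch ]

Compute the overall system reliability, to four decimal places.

0.9783

Parallel (slip-ring assembly and limit switch): 1 − (1 − 0.828000)(1 − 0.874000) = 0.9783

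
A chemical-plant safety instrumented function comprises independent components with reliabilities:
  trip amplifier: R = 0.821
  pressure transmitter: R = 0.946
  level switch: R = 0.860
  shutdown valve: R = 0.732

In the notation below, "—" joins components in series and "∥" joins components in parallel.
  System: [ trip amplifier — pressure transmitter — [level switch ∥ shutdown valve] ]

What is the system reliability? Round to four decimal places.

0.7475

Parallel (level switch and shutdown valve): 1 − (1 − 0.860000)(1 − 0.732000) = 0.962480
Series (trip amplifier, pressure transmitter, and [0.962480]): 0.821000 × 0.946000 × 0.962480 = 0.7475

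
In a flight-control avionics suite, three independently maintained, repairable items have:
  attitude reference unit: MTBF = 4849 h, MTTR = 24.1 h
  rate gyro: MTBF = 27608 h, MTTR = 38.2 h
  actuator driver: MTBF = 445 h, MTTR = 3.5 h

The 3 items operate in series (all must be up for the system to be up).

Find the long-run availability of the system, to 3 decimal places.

0.986

A(attitude reference unit) = MTBF/(MTBF+MTTR) = 4849/(4849+24.1) = 0.995054
A(rate gyro) = MTBF/(MTBF+MTTR) = 27608/(27608+38.2) = 0.998618
A(actuator driver) = MTBF/(MTBF+MTTR) = 445/(445+3.5) = 0.992196
Series availability: 0.995054 × 0.998618 × 0.992196 = 0.986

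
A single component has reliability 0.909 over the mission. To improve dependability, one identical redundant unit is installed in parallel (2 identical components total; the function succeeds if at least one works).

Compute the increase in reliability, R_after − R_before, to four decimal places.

R_before = 0.909
R_after = 1 − (1 − 0.909)^2 = 0.9917
ΔR = 0.9917 − 0.909 = 0.0827

0.0827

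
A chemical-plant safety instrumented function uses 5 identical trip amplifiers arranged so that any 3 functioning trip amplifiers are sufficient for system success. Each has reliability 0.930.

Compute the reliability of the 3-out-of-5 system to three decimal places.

R = Σ_{i=3}^{5} C(5,i) p^i (1−p)^{5−i} with p = 0.930
C(5,3)·0.930^3·0.070^2 = 0.03941
C(5,4)·0.930^4·0.070^1 = 0.26182
C(5,5)·0.930^5·0.070^0 = 0.69569
Sum = 0.997

0.997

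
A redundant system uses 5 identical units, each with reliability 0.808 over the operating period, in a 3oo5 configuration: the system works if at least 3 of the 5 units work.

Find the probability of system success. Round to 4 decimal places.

R = Σ_{i=3}^{5} C(5,i) p^i (1−p)^{5−i} with p = 0.808
C(5,3)·0.808^3·0.192^2 = 0.194463
C(5,4)·0.808^4·0.192^1 = 0.409182
C(5,5)·0.808^5·0.192^0 = 0.344395
Sum = 0.9480

0.9480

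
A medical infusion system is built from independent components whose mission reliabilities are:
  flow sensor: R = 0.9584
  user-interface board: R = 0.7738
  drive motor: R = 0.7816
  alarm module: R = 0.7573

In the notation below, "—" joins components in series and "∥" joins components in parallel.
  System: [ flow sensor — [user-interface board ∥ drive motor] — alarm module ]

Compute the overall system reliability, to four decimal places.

Parallel (user-interface board and drive motor): 1 − (1 − 0.773800)(1 − 0.781600) = 0.950598
Series (flow sensor, [0.950598], and alarm module): 0.958400 × 0.950598 × 0.757300 = 0.6899

0.6899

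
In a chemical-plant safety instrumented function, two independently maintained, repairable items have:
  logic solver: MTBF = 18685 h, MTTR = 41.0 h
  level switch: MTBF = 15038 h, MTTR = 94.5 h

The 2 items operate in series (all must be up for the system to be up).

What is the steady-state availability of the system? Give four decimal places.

0.9916

A(logic solver) = MTBF/(MTBF+MTTR) = 18685/(18685+41.0) = 0.997811
A(level switch) = MTBF/(MTBF+MTTR) = 15038/(15038+94.5) = 0.993755
Series availability: 0.997811 × 0.993755 = 0.9916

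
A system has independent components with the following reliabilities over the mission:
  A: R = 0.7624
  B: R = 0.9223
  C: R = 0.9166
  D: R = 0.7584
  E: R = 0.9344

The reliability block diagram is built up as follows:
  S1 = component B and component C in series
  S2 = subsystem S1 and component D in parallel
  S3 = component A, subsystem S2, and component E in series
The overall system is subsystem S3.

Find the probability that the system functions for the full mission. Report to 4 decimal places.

0.6858

Series (B and C): 0.922300 × 0.916600 = 0.845380
Parallel ([0.845380] and D): 1 − (1 − 0.845380)(1 − 0.758400) = 0.962644
Series (A, [0.962644], and E): 0.762400 × 0.962644 × 0.934400 = 0.6858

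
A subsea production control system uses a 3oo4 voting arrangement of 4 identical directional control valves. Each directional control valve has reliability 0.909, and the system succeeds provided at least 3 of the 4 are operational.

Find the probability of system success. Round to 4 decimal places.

0.9561

R = Σ_{i=3}^{4} C(4,i) p^i (1−p)^{4−i} with p = 0.909
C(4,3)·0.909^3·0.091^1 = 0.273397
C(4,4)·0.909^4·0.091^0 = 0.682740
Sum = 0.9561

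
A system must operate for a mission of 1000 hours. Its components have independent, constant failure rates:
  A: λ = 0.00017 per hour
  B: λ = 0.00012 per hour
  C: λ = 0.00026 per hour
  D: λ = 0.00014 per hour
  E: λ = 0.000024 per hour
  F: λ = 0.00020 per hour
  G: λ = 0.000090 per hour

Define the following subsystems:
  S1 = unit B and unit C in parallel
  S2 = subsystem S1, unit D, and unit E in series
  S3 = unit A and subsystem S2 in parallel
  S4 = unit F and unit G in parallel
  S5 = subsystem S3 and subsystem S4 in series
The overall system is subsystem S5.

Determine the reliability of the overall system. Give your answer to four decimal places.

0.9577

R(A) = exp(−0.00017 × 1000) = 0.843665
R(B) = exp(−0.00012 × 1000) = 0.886920
R(C) = exp(−0.00026 × 1000) = 0.771052
R(D) = exp(−0.00014 × 1000) = 0.869358
R(E) = exp(−0.000024 × 1000) = 0.976286
R(F) = exp(−0.00020 × 1000) = 0.818731
R(G) = exp(−0.000090 × 1000) = 0.913931
Parallel (B and C): 1 − (1 − 0.886920)(1 − 0.771052) = 0.974111
Series ([0.974111], D, and E): 0.974111 × 0.869358 × 0.976286 = 0.826769
Parallel (A and [0.826769]): 1 − (1 − 0.843665)(1 − 0.826769) = 0.972918
Parallel (F and G): 1 − (1 − 0.818731)(1 − 0.913931) = 0.984398
Series ([0.972918] and [0.984398]): 0.972918 × 0.984398 = 0.9577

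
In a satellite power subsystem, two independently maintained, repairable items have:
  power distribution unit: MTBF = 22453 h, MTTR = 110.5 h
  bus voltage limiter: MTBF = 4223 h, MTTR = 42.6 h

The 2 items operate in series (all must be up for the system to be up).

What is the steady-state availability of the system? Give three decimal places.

0.985

A(power distribution unit) = MTBF/(MTBF+MTTR) = 22453/(22453+110.5) = 0.995103
A(bus voltage limiter) = MTBF/(MTBF+MTTR) = 4223/(4223+42.6) = 0.990013
Series availability: 0.995103 × 0.990013 = 0.985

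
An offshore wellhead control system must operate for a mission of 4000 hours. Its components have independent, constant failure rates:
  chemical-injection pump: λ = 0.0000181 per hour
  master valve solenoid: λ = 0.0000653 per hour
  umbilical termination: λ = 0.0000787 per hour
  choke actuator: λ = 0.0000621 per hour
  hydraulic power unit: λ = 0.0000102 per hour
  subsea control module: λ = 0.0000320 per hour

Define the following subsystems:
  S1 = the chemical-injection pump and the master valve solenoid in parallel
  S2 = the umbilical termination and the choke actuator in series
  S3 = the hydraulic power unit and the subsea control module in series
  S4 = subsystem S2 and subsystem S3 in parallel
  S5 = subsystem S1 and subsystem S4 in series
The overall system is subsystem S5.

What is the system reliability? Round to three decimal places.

0.918

R(chemical-injection pump) = exp(−0.0000181 × 4000) = 0.93016
R(master valve solenoid) = exp(−0.0000653 × 4000) = 0.77013
R(umbilical termination) = exp(−0.0000787 × 4000) = 0.72993
R(choke actuator) = exp(−0.0000621 × 4000) = 0.78005
R(hydraulic power unit) = exp(−0.0000102 × 4000) = 0.96002
R(subsea control module) = exp(−0.0000320 × 4000) = 0.87985
Parallel (chemical-injection pump and master valve solenoid): 1 − (1 − 0.93016)(1 − 0.77013) = 0.98395
Series (umbilical termination and choke actuator): 0.72993 × 0.78005 = 0.56938
Series (hydraulic power unit and subsea control module): 0.96002 × 0.87985 = 0.84467
Parallel ([0.56938] and [0.84467]): 1 − (1 − 0.56938)(1 − 0.84467) = 0.93311
Series ([0.98395] and [0.93311]): 0.98395 × 0.93311 = 0.918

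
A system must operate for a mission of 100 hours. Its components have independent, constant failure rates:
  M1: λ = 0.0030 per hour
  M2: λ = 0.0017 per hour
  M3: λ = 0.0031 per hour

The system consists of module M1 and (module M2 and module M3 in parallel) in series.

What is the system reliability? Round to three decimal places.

R(M1) = exp(−0.0030 × 100) = 0.74082
R(M2) = exp(−0.0017 × 100) = 0.84366
R(M3) = exp(−0.0031 × 100) = 0.73345
Parallel (M2 and M3): 1 − (1 − 0.84366)(1 − 0.73345) = 0.95833
Series (M1 and [0.95833]): 0.74082 × 0.95833 = 0.710

0.710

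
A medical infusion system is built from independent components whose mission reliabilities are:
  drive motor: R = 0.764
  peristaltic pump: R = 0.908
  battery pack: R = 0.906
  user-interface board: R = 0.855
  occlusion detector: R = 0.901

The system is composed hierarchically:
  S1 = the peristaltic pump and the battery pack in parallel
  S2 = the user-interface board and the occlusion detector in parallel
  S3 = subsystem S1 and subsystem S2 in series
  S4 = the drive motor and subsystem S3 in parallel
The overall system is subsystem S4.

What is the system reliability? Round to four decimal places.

0.9946

Parallel (peristaltic pump and battery pack): 1 − (1 − 0.908000)(1 − 0.906000) = 0.991352
Parallel (user-interface board and occlusion detector): 1 − (1 − 0.855000)(1 − 0.901000) = 0.985645
Series ([0.991352] and [0.985645]): 0.991352 × 0.985645 = 0.977121
Parallel (drive motor and [0.977121]): 1 − (1 − 0.764000)(1 − 0.977121) = 0.9946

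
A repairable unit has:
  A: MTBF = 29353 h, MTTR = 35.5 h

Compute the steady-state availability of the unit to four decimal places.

A(A) = MTBF/(MTBF+MTTR) = 29353/(29353+35.5) = 0.9988

0.9988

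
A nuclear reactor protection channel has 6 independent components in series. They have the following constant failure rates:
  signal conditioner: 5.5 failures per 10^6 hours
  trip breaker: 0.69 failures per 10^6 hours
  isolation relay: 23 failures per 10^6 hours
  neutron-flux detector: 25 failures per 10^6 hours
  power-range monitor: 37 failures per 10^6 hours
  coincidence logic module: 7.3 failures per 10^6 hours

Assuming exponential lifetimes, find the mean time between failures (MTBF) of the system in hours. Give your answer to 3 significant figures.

Series of exponential components: λ_sys = Σ λ_i
λ_sys = 0.0000055 + 0.00000069 + 0.000023 + 0.000025 + 0.000037 + 0.0000073 = 9.8490e-05 /h
MTBF = 1 / λ_sys = 10200 h

10200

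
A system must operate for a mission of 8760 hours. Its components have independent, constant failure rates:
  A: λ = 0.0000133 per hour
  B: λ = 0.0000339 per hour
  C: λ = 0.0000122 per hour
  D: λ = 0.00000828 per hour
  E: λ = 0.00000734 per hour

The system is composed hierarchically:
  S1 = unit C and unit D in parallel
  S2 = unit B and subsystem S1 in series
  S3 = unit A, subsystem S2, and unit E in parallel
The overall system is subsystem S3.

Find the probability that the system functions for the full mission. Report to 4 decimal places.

0.9982

R(A) = exp(−0.0000133 × 8760) = 0.890023
R(B) = exp(−0.0000339 × 8760) = 0.743071
R(C) = exp(−0.0000122 × 8760) = 0.898641
R(D) = exp(−0.00000828 × 8760) = 0.930035
R(E) = exp(−0.00000734 × 8760) = 0.937725
Parallel (C and D): 1 − (1 − 0.898641)(1 − 0.930035) = 0.992908
Series (B and [0.992908]): 0.743071 × 0.992908 = 0.737801
Parallel (A, [0.737801], and E): 1 − (1 − 0.890023)(1 − 0.737801)(1 − 0.937725) = 0.9982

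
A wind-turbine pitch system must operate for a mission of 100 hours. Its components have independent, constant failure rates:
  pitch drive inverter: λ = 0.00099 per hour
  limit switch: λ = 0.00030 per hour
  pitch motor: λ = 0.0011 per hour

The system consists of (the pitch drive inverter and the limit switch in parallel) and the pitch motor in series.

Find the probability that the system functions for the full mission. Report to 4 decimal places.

0.8933

R(pitch drive inverter) = exp(−0.00099 × 100) = 0.905743
R(limit switch) = exp(−0.00030 × 100) = 0.970446
R(pitch motor) = exp(−0.0011 × 100) = 0.895834
Parallel (pitch drive inverter and limit switch): 1 − (1 − 0.905743)(1 − 0.970446) = 0.997214
Series ([0.997214] and pitch motor): 0.997214 × 0.895834 = 0.8933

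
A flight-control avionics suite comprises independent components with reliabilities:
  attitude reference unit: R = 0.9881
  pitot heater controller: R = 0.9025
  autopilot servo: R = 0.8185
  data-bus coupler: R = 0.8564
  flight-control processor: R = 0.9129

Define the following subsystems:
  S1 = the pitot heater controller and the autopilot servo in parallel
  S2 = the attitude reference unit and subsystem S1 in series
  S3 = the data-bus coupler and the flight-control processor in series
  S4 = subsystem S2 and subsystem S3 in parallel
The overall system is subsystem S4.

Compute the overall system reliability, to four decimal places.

0.9936

Parallel (pitot heater controller and autopilot servo): 1 − (1 − 0.902500)(1 − 0.818500) = 0.982304
Series (attitude reference unit and [0.982304]): 0.988100 × 0.982304 = 0.970615
Series (data-bus coupler and flight-control processor): 0.856400 × 0.912900 = 0.781808
Parallel ([0.970615] and [0.781808]): 1 − (1 − 0.970615)(1 − 0.781808) = 0.9936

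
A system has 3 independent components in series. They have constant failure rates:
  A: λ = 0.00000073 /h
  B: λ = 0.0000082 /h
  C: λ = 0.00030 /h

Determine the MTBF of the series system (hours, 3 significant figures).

3240

Series of exponential components: λ_sys = Σ λ_i
λ_sys = 0.00000073 + 0.0000082 + 0.00030 = 3.0893e-04 /h
MTBF = 1 / λ_sys = 3240 h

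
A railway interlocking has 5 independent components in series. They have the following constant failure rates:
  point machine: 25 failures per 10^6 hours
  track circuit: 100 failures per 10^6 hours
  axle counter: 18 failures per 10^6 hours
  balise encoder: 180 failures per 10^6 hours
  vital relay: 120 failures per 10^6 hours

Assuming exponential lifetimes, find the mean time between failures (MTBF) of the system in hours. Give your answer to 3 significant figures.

2260

Series of exponential components: λ_sys = Σ λ_i
λ_sys = 0.000025 + 0.00010 + 0.000018 + 0.00018 + 0.00012 = 4.4300e-04 /h
MTBF = 1 / λ_sys = 2260 h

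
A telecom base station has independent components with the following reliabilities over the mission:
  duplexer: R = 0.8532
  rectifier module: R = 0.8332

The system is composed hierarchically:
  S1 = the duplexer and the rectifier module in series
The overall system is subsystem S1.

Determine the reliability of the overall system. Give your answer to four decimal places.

Series (duplexer and rectifier module): 0.853200 × 0.833200 = 0.7109

0.7109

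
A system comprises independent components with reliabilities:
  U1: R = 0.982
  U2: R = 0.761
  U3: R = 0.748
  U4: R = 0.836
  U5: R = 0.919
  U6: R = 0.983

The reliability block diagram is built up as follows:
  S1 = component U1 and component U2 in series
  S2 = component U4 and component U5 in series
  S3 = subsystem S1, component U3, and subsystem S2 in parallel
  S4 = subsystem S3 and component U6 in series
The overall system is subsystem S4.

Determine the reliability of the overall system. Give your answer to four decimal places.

0.9685

Series (U1 and U2): 0.982000 × 0.761000 = 0.747302
Series (U4 and U5): 0.836000 × 0.919000 = 0.768284
Parallel ([0.747302], U3, and [0.768284]): 1 − (1 − 0.747302)(1 − 0.748000)(1 − 0.768284) = 0.985244
Series ([0.985244] and U6): 0.985244 × 0.983000 = 0.9685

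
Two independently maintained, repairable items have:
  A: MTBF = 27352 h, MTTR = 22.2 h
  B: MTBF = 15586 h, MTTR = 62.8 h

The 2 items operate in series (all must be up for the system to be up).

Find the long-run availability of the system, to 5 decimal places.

A(A) = MTBF/(MTBF+MTTR) = 27352/(27352+22.2) = 0.999189
A(B) = MTBF/(MTBF+MTTR) = 15586/(15586+62.8) = 0.995987
Series availability: 0.999189 × 0.995987 = 0.99518

0.99518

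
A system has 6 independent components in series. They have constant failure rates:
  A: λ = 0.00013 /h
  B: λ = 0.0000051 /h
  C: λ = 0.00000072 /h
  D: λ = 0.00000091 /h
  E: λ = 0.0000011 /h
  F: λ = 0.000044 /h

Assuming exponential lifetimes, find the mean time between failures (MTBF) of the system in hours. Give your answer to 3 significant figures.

5500

Series of exponential components: λ_sys = Σ λ_i
λ_sys = 0.00013 + 0.0000051 + 0.00000072 + 0.00000091 + 0.0000011 + 0.000044 = 1.8183e-04 /h
MTBF = 1 / λ_sys = 5500 h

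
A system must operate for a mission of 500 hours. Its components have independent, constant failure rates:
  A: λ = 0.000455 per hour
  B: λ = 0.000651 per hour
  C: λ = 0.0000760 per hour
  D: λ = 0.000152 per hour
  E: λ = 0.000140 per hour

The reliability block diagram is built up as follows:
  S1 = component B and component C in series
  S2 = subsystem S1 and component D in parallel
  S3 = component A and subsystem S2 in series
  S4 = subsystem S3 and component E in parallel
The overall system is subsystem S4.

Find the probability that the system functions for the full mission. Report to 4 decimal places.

R(A) = exp(−0.000455 × 500) = 0.796522
R(B) = exp(−0.000651 × 500) = 0.722166
R(C) = exp(−0.0000760 × 500) = 0.962713
R(D) = exp(−0.000152 × 500) = 0.926816
R(E) = exp(−0.000140 × 500) = 0.932394
Series (B and C): 0.722166 × 0.962713 = 0.695239
Parallel ([0.695239] and D): 1 − (1 − 0.695239)(1 − 0.926816) = 0.977696
Series (A and [0.977696]): 0.796522 × 0.977696 = 0.778756
Parallel ([0.778756] and E): 1 − (1 − 0.778756)(1 − 0.932394) = 0.9850

0.9850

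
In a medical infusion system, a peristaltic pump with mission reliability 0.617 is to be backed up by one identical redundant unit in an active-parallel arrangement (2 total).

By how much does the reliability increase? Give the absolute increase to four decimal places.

R_before = 0.617
R_after = 1 − (1 − 0.617)^2 = 0.8533
ΔR = 0.8533 − 0.617 = 0.2363

0.2363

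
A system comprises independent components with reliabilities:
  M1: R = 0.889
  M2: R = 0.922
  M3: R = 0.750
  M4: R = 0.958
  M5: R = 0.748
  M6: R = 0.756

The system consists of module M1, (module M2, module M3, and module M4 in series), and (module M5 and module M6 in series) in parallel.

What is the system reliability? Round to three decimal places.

0.984

Series (M2, M3, and M4): 0.92200 × 0.75000 × 0.95800 = 0.66246
Series (M5 and M6): 0.74800 × 0.75600 = 0.56549
Parallel (M1, [0.66246], and [0.56549]): 1 − (1 − 0.88900)(1 − 0.66246)(1 − 0.56549) = 0.984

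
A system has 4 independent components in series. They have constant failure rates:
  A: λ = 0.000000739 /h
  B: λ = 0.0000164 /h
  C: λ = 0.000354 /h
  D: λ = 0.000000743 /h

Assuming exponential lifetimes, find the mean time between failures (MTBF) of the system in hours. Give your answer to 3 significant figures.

Series of exponential components: λ_sys = Σ λ_i
λ_sys = 0.000000739 + 0.0000164 + 0.000354 + 0.000000743 = 3.7188e-04 /h
MTBF = 1 / λ_sys = 2690 h

2690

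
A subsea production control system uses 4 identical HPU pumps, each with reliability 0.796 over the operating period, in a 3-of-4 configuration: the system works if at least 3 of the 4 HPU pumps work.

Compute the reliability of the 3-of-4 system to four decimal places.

0.8130

R = Σ_{i=3}^{4} C(4,i) p^i (1−p)^{4−i} with p = 0.796
C(4,3)·0.796^3·0.204^1 = 0.411556
C(4,4)·0.796^4·0.204^0 = 0.401469
Sum = 0.8130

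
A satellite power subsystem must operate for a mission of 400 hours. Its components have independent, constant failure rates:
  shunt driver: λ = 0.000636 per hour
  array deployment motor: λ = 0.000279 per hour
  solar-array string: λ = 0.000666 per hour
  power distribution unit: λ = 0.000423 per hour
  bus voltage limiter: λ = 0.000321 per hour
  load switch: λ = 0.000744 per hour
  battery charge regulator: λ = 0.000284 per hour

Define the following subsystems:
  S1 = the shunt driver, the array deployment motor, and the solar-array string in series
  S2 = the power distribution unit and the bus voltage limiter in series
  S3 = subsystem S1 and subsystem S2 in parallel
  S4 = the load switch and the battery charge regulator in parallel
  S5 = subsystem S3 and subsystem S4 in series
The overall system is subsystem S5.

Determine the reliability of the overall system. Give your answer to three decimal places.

R(shunt driver) = exp(−0.000636 × 400) = 0.77538
R(array deployment motor) = exp(−0.000279 × 400) = 0.89440
R(solar-array string) = exp(−0.000666 × 400) = 0.76613
R(power distribution unit) = exp(−0.000423 × 400) = 0.84434
R(bus voltage limiter) = exp(−0.000321 × 400) = 0.87950
R(load switch) = exp(−0.000744 × 400) = 0.74260
R(battery charge regulator) = exp(−0.000284 × 400) = 0.89261
Series (shunt driver, array deployment motor, and solar-array string): 0.77538 × 0.89440 × 0.76613 = 0.53131
Series (power distribution unit and bus voltage limiter): 0.84434 × 0.87950 = 0.74260
Parallel ([0.53131] and [0.74260]): 1 − (1 − 0.53131)(1 − 0.74260) = 0.87936
Parallel (load switch and battery charge regulator): 1 − (1 − 0.74260)(1 − 0.89261) = 0.97236
Series ([0.87936] and [0.97236]): 0.87936 × 0.97236 = 0.855

0.855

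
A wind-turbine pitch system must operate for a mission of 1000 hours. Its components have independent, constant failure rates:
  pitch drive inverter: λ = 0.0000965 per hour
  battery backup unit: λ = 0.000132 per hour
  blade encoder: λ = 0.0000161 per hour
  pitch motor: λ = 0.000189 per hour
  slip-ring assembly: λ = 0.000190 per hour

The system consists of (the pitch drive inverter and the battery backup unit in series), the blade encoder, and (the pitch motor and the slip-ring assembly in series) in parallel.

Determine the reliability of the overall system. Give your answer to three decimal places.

0.999

R(pitch drive inverter) = exp(−0.0000965 × 1000) = 0.90801
R(battery backup unit) = exp(−0.000132 × 1000) = 0.87634
R(blade encoder) = exp(−0.0000161 × 1000) = 0.98403
R(pitch motor) = exp(−0.000189 × 1000) = 0.82779
R(slip-ring assembly) = exp(−0.000190 × 1000) = 0.82696
Series (pitch drive inverter and battery backup unit): 0.90801 × 0.87634 = 0.79573
Series (pitch motor and slip-ring assembly): 0.82779 × 0.82696 = 0.68455
Parallel ([0.79573], blade encoder, and [0.68455]): 1 − (1 − 0.79573)(1 − 0.98403)(1 − 0.68455) = 0.999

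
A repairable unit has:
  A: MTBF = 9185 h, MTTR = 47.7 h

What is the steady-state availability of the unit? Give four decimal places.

A(A) = MTBF/(MTBF+MTTR) = 9185/(9185+47.7) = 0.9948

0.9948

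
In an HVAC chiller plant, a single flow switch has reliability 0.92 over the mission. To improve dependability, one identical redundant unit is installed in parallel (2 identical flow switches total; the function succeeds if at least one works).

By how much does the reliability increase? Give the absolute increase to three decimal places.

R_before = 0.92
R_after = 1 − (1 − 0.92)^2 = 0.994
ΔR = 0.994 − 0.92 = 0.074

0.074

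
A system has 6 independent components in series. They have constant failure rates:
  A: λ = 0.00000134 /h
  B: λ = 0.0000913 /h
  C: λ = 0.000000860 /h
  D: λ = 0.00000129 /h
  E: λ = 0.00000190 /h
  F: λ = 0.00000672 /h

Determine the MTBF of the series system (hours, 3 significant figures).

Series of exponential components: λ_sys = Σ λ_i
λ_sys = 0.00000134 + 0.0000913 + 0.000000860 + 0.00000129 + 0.00000190 + 0.00000672 = 1.0341e-04 /h
MTBF = 1 / λ_sys = 9670 h

9670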